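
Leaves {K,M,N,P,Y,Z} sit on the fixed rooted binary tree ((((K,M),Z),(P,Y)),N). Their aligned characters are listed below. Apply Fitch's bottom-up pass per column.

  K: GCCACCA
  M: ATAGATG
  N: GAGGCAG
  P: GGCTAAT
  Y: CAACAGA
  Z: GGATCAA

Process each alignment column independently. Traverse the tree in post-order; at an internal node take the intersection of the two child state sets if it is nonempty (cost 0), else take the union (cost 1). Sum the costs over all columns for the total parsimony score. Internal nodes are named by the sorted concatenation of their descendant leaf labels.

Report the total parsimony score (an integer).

[col 0] KM: children K:{G}, M:{A} ∪→ {A,G}; cost 1
[col 0] KMZ: children KM:{A,G}, Z:{G} ∩→ {G}; cost 0
[col 0] PY: children P:{G}, Y:{C} ∪→ {C,G}; cost 1
[col 0] KMPYZ: children KMZ:{G}, PY:{C,G} ∩→ {G}; cost 0
[col 0] KMNPYZ: children KMPYZ:{G}, N:{G} ∩→ {G}; cost 0
[col 1] KM: children K:{C}, M:{T} ∪→ {C,T}; cost 1
[col 1] KMZ: children KM:{C,T}, Z:{G} ∪→ {C,G,T}; cost 1
[col 1] PY: children P:{G}, Y:{A} ∪→ {A,G}; cost 1
[col 1] KMPYZ: children KMZ:{C,G,T}, PY:{A,G} ∩→ {G}; cost 0
[col 1] KMNPYZ: children KMPYZ:{G}, N:{A} ∪→ {A,G}; cost 1
[col 2] KM: children K:{C}, M:{A} ∪→ {A,C}; cost 1
[col 2] KMZ: children KM:{A,C}, Z:{A} ∩→ {A}; cost 0
[col 2] PY: children P:{C}, Y:{A} ∪→ {A,C}; cost 1
[col 2] KMPYZ: children KMZ:{A}, PY:{A,C} ∩→ {A}; cost 0
[col 2] KMNPYZ: children KMPYZ:{A}, N:{G} ∪→ {A,G}; cost 1
[col 3] KM: children K:{A}, M:{G} ∪→ {A,G}; cost 1
[col 3] KMZ: children KM:{A,G}, Z:{T} ∪→ {A,G,T}; cost 1
[col 3] PY: children P:{T}, Y:{C} ∪→ {C,T}; cost 1
[col 3] KMPYZ: children KMZ:{A,G,T}, PY:{C,T} ∩→ {T}; cost 0
[col 3] KMNPYZ: children KMPYZ:{T}, N:{G} ∪→ {G,T}; cost 1
[col 4] KM: children K:{C}, M:{A} ∪→ {A,C}; cost 1
[col 4] KMZ: children KM:{A,C}, Z:{C} ∩→ {C}; cost 0
[col 4] PY: children P:{A}, Y:{A} ∩→ {A}; cost 0
[col 4] KMPYZ: children KMZ:{C}, PY:{A} ∪→ {A,C}; cost 1
[col 4] KMNPYZ: children KMPYZ:{A,C}, N:{C} ∩→ {C}; cost 0
[col 5] KM: children K:{C}, M:{T} ∪→ {C,T}; cost 1
[col 5] KMZ: children KM:{C,T}, Z:{A} ∪→ {A,C,T}; cost 1
[col 5] PY: children P:{A}, Y:{G} ∪→ {A,G}; cost 1
[col 5] KMPYZ: children KMZ:{A,C,T}, PY:{A,G} ∩→ {A}; cost 0
[col 5] KMNPYZ: children KMPYZ:{A}, N:{A} ∩→ {A}; cost 0
[col 6] KM: children K:{A}, M:{G} ∪→ {A,G}; cost 1
[col 6] KMZ: children KM:{A,G}, Z:{A} ∩→ {A}; cost 0
[col 6] PY: children P:{T}, Y:{A} ∪→ {A,T}; cost 1
[col 6] KMPYZ: children KMZ:{A}, PY:{A,T} ∩→ {A}; cost 0
[col 6] KMNPYZ: children KMPYZ:{A}, N:{G} ∪→ {A,G}; cost 1
per-site changes: [2, 4, 3, 4, 2, 3, 3]; total = 21

21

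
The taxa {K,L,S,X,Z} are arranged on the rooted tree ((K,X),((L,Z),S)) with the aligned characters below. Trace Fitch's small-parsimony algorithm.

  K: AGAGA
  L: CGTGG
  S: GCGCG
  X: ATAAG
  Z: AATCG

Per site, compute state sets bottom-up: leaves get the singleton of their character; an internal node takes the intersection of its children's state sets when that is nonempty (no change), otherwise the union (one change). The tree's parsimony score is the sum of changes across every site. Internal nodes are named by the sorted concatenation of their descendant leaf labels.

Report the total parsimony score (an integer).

KX@0: {A} ∩ {A} = {A} (intersection, +0)
LZ@0: {C} ∪ {A} = {A,C} (union, +1)
LSZ@0: {A,C} ∪ {G} = {A,C,G} (union, +1)
KLSXZ@0: {A} ∩ {A,C,G} = {A} (intersection, +0)
KX@1: {G} ∪ {T} = {G,T} (union, +1)
LZ@1: {G} ∪ {A} = {A,G} (union, +1)
LSZ@1: {A,G} ∪ {C} = {A,C,G} (union, +1)
KLSXZ@1: {G,T} ∩ {A,C,G} = {G} (intersection, +0)
KX@2: {A} ∩ {A} = {A} (intersection, +0)
LZ@2: {T} ∩ {T} = {T} (intersection, +0)
LSZ@2: {T} ∪ {G} = {G,T} (union, +1)
KLSXZ@2: {A} ∪ {G,T} = {A,G,T} (union, +1)
KX@3: {G} ∪ {A} = {A,G} (union, +1)
LZ@3: {G} ∪ {C} = {C,G} (union, +1)
LSZ@3: {C,G} ∩ {C} = {C} (intersection, +0)
KLSXZ@3: {A,G} ∪ {C} = {A,C,G} (union, +1)
KX@4: {A} ∪ {G} = {A,G} (union, +1)
LZ@4: {G} ∩ {G} = {G} (intersection, +0)
LSZ@4: {G} ∩ {G} = {G} (intersection, +0)
KLSXZ@4: {A,G} ∩ {G} = {G} (intersection, +0)
per-site changes: [2, 3, 2, 3, 1]; total = 11

11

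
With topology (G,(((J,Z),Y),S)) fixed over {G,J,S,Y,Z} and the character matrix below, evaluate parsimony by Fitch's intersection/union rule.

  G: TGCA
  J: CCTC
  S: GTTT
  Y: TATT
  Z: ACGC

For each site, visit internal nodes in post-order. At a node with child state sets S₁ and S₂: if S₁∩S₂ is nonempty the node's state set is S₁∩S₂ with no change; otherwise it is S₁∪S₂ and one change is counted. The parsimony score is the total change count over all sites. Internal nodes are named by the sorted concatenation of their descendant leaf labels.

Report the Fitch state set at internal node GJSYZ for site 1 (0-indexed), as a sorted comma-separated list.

A,C,G,T

[col 0] JZ: children J:{C}, Z:{A} ∪→ {A,C}; cost 1
[col 0] JYZ: children JZ:{A,C}, Y:{T} ∪→ {A,C,T}; cost 1
[col 0] JSYZ: children JYZ:{A,C,T}, S:{G} ∪→ {A,C,G,T}; cost 1
[col 0] GJSYZ: children G:{T}, JSYZ:{A,C,G,T} ∩→ {T}; cost 0
[col 1] JZ: children J:{C}, Z:{C} ∩→ {C}; cost 0
[col 1] JYZ: children JZ:{C}, Y:{A} ∪→ {A,C}; cost 1
[col 1] JSYZ: children JYZ:{A,C}, S:{T} ∪→ {A,C,T}; cost 1
[col 1] GJSYZ: children G:{G}, JSYZ:{A,C,T} ∪→ {A,C,G,T}; cost 1
[col 2] JZ: children J:{T}, Z:{G} ∪→ {G,T}; cost 1
[col 2] JYZ: children JZ:{G,T}, Y:{T} ∩→ {T}; cost 0
[col 2] JSYZ: children JYZ:{T}, S:{T} ∩→ {T}; cost 0
[col 2] GJSYZ: children G:{C}, JSYZ:{T} ∪→ {C,T}; cost 1
[col 3] JZ: children J:{C}, Z:{C} ∩→ {C}; cost 0
[col 3] JYZ: children JZ:{C}, Y:{T} ∪→ {C,T}; cost 1
[col 3] JSYZ: children JYZ:{C,T}, S:{T} ∩→ {T}; cost 0
[col 3] GJSYZ: children G:{A}, JSYZ:{T} ∪→ {A,T}; cost 1
per-site changes: [3, 3, 2, 2]; total = 10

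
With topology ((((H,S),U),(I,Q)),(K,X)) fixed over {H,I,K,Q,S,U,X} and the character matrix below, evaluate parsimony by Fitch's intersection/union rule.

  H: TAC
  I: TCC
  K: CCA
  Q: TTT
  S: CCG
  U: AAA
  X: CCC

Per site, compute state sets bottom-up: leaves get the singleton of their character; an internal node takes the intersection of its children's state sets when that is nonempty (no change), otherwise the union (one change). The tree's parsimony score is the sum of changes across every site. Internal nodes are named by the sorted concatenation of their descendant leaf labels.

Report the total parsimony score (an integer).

HS@0: {T} ∪ {C} = {C,T} (union, +1)
HSU@0: {C,T} ∪ {A} = {A,C,T} (union, +1)
IQ@0: {T} ∩ {T} = {T} (intersection, +0)
HIQSU@0: {A,C,T} ∩ {T} = {T} (intersection, +0)
KX@0: {C} ∩ {C} = {C} (intersection, +0)
HIKQSUX@0: {T} ∪ {C} = {C,T} (union, +1)
HS@1: {A} ∪ {C} = {A,C} (union, +1)
HSU@1: {A,C} ∩ {A} = {A} (intersection, +0)
IQ@1: {C} ∪ {T} = {C,T} (union, +1)
HIQSU@1: {A} ∪ {C,T} = {A,C,T} (union, +1)
KX@1: {C} ∩ {C} = {C} (intersection, +0)
HIKQSUX@1: {A,C,T} ∩ {C} = {C} (intersection, +0)
HS@2: {C} ∪ {G} = {C,G} (union, +1)
HSU@2: {C,G} ∪ {A} = {A,C,G} (union, +1)
IQ@2: {C} ∪ {T} = {C,T} (union, +1)
HIQSU@2: {A,C,G} ∩ {C,T} = {C} (intersection, +0)
KX@2: {A} ∪ {C} = {A,C} (union, +1)
HIKQSUX@2: {C} ∩ {A,C} = {C} (intersection, +0)
per-site changes: [3, 3, 4]; total = 10

10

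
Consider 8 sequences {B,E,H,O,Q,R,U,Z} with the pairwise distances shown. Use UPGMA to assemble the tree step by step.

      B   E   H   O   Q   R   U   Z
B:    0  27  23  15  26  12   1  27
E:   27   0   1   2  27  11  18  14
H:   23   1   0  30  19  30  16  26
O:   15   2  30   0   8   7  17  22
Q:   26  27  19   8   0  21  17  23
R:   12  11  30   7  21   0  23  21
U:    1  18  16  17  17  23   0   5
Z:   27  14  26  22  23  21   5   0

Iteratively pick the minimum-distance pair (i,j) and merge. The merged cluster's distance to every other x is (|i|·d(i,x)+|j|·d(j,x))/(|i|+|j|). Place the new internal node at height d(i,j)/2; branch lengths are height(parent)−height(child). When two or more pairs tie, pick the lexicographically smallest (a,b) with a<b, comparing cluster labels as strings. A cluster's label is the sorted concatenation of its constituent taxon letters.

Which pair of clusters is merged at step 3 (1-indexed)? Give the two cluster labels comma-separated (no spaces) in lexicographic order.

O,R

step 1: merge (B,U) at d=1; branch lengths B→1/2, U→1/2; new cluster BU
  updated: d(BU,E)=45/2, d(BU,H)=39/2, d(BU,O)=16, d(BU,Q)=43/2, d(BU,R)=35/2, d(BU,Z)=16
step 2: merge (E,H) at d=1; branch lengths E→1/2, H→1/2; new cluster EH
  updated: d(BU,EH)=21, d(EH,O)=16, d(EH,Q)=23, d(EH,R)=41/2, d(EH,Z)=20
step 3: merge (O,R) at d=7; branch lengths O→7/2, R→7/2; new cluster OR
  updated: d(BU,OR)=67/4, d(EH,OR)=73/4, d(OR,Q)=29/2, d(OR,Z)=43/2
step 4: merge (OR,Q) at d=29/2; branch lengths OR→15/4, Q→29/4; new cluster OQR
  updated: d(BU,OQR)=55/3, d(EH,OQR)=119/6, d(OQR,Z)=22
step 5: merge (BU,Z) at d=16; branch lengths BU→15/2, Z→8; new cluster BUZ
  updated: d(BUZ,EH)=62/3, d(BUZ,OQR)=176/9
step 6: merge (BUZ,OQR) at d=176/9; branch lengths BUZ→16/9, OQR→91/36; new cluster BOQRUZ
  updated: d(BOQRUZ,EH)=81/4
step 7: merge (BOQRUZ,EH) at d=81/4; branch lengths BOQRUZ→25/72, EH→77/8; new cluster BEHOQRUZ
final tree: ((((B:1/2,U:1/2):15/2,Z:8):16/9,((O:7/2,R:7/2):15/4,Q:29/4):91/36):25/72,(E:1/2,H:1/2):77/8)
total length: 448/9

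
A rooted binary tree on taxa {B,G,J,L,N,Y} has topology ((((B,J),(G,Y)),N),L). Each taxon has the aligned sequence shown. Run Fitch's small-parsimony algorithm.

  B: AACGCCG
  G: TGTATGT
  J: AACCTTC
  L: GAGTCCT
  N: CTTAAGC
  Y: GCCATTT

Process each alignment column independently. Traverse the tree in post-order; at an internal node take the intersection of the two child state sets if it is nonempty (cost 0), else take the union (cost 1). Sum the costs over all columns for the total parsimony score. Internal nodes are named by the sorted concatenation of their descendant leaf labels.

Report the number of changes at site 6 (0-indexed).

site 0, node BJ: B={A} ∩ J={A} → {A} (+0)
site 0, node GY: G={T} ∪ Y={G} → {G,T} (+1)
site 0, node BGJY: BJ={A} ∪ GY={G,T} → {A,G,T} (+1)
site 0, node BGJNY: BGJY={A,G,T} ∪ N={C} → {A,C,G,T} (+1)
site 0, node BGJLNY: BGJNY={A,C,G,T} ∩ L={G} → {G} (+0)
site 1, node BJ: B={A} ∩ J={A} → {A} (+0)
site 1, node GY: G={G} ∪ Y={C} → {C,G} (+1)
site 1, node BGJY: BJ={A} ∪ GY={C,G} → {A,C,G} (+1)
site 1, node BGJNY: BGJY={A,C,G} ∪ N={T} → {A,C,G,T} (+1)
site 1, node BGJLNY: BGJNY={A,C,G,T} ∩ L={A} → {A} (+0)
site 2, node BJ: B={C} ∩ J={C} → {C} (+0)
site 2, node GY: G={T} ∪ Y={C} → {C,T} (+1)
site 2, node BGJY: BJ={C} ∩ GY={C,T} → {C} (+0)
site 2, node BGJNY: BGJY={C} ∪ N={T} → {C,T} (+1)
site 2, node BGJLNY: BGJNY={C,T} ∪ L={G} → {C,G,T} (+1)
site 3, node BJ: B={G} ∪ J={C} → {C,G} (+1)
site 3, node GY: G={A} ∩ Y={A} → {A} (+0)
site 3, node BGJY: BJ={C,G} ∪ GY={A} → {A,C,G} (+1)
site 3, node BGJNY: BGJY={A,C,G} ∩ N={A} → {A} (+0)
site 3, node BGJLNY: BGJNY={A} ∪ L={T} → {A,T} (+1)
site 4, node BJ: B={C} ∪ J={T} → {C,T} (+1)
site 4, node GY: G={T} ∩ Y={T} → {T} (+0)
site 4, node BGJY: BJ={C,T} ∩ GY={T} → {T} (+0)
site 4, node BGJNY: BGJY={T} ∪ N={A} → {A,T} (+1)
site 4, node BGJLNY: BGJNY={A,T} ∪ L={C} → {A,C,T} (+1)
site 5, node BJ: B={C} ∪ J={T} → {C,T} (+1)
site 5, node GY: G={G} ∪ Y={T} → {G,T} (+1)
site 5, node BGJY: BJ={C,T} ∩ GY={G,T} → {T} (+0)
site 5, node BGJNY: BGJY={T} ∪ N={G} → {G,T} (+1)
site 5, node BGJLNY: BGJNY={G,T} ∪ L={C} → {C,G,T} (+1)
site 6, node BJ: B={G} ∪ J={C} → {C,G} (+1)
site 6, node GY: G={T} ∩ Y={T} → {T} (+0)
site 6, node BGJY: BJ={C,G} ∪ GY={T} → {C,G,T} (+1)
site 6, node BGJNY: BGJY={C,G,T} ∩ N={C} → {C} (+0)
site 6, node BGJLNY: BGJNY={C} ∪ L={T} → {C,T} (+1)
per-site changes: [3, 3, 3, 3, 3, 4, 3]; total = 22

3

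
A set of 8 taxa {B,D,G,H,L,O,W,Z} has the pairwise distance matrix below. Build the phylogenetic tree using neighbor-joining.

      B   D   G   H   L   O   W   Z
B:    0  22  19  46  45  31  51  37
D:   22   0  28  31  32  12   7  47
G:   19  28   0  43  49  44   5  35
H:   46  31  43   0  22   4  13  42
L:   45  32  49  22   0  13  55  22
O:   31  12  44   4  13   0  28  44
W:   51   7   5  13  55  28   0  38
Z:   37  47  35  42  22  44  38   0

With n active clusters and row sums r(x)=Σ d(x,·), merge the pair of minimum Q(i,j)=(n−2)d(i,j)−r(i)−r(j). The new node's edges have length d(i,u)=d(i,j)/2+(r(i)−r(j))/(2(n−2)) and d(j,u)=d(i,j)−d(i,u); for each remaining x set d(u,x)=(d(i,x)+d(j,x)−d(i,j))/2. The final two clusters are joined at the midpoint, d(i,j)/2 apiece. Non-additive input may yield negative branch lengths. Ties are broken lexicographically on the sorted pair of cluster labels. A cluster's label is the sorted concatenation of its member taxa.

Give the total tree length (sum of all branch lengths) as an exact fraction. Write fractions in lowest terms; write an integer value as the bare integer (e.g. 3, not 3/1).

step 1: merge (G,W) at d=5, Q=-390; branch lengths G→14/3, W→1/3; new cluster GW
  updated: d(B,GW)=65/2, d(D,GW)=15, d(GW,H)=51/2, d(GW,L)=99/2, d(GW,O)=67/2, d(GW,Z)=34
step 2: merge (L,Z) at d=22, Q=-599/2; branch lengths L→27/4, Z→61/4; new cluster LZ
  updated: d(B,LZ)=30, d(D,LZ)=57/2, d(GW,LZ)=123/4, d(H,LZ)=21, d(LZ,O)=35/2
step 3: merge (H,O) at d=4, Q=-419/2; branch lengths H→91/16, O→-27/16; new cluster HO
  updated: d(B,HO)=73/2, d(D,HO)=39/2, d(GW,HO)=55/2, d(HO,LZ)=69/4
step 4: merge (HO,LZ) at d=69/4, Q=-311/2; branch lengths HO→23/3, LZ→115/12; new cluster HLOZ
  updated: d(B,HLOZ)=197/8, d(D,HLOZ)=123/8, d(GW,HLOZ)=41/2
step 5: merge (B,HLOZ) at d=197/8, Q=-723/8; branch lengths B→543/32, HLOZ→245/32; new cluster BHLOZ
  updated: d(BHLOZ,D)=51/8, d(BHLOZ,GW)=227/16
step 6: merge (BHLOZ,D) at d=51/8, Q=-569/16; branch lengths BHLOZ→89/32, D→115/32; new cluster BDHLOZ
  updated: d(BDHLOZ,GW)=365/32
step 7: merge (BDHLOZ,GW) at d=365/32; branch lengths BDHLOZ→365/64, GW→365/64; new cluster BDGHLOWZ
final tree: (((B:543/32,((H:91/16,O:-27/16):23/3,(L:27/4,Z:61/4):115/12):245/32):89/32,D:115/32):365/64,(G:14/3,W:1/3):365/64)
total length: 2901/32

2901/32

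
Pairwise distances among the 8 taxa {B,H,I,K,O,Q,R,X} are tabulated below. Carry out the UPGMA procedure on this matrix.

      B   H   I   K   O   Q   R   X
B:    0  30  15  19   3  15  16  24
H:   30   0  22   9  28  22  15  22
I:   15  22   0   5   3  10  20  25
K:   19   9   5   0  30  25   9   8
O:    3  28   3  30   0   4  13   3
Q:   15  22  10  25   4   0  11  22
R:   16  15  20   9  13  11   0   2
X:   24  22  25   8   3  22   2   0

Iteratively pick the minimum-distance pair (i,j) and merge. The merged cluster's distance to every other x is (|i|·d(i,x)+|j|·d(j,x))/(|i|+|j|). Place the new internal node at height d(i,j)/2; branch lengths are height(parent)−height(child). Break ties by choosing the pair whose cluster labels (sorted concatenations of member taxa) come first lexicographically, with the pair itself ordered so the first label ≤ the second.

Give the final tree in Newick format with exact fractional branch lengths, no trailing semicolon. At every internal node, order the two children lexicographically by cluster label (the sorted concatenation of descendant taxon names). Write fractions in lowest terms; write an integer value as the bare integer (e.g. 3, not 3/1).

iteration 1: select R,X (d=2); attach at lengths (1, 1); label the merged cluster RX
  updated: d(B,RX)=20, d(H,RX)=37/2, d(I,RX)=45/2, d(K,RX)=17/2, d(O,RX)=8, d(Q,RX)=33/2
iteration 2: select B,O (d=3); attach at lengths (3/2, 3/2); label the merged cluster BO
  updated: d(BO,H)=29, d(BO,I)=9, d(BO,K)=49/2, d(BO,Q)=19/2, d(BO,RX)=14
iteration 3: select I,K (d=5); attach at lengths (5/2, 5/2); label the merged cluster IK
  updated: d(BO,IK)=67/4, d(H,IK)=31/2, d(IK,Q)=35/2, d(IK,RX)=31/2
iteration 4: select BO,Q (d=19/2); attach at lengths (13/4, 19/4); label the merged cluster BOQ
  updated: d(BOQ,H)=80/3, d(BOQ,IK)=17, d(BOQ,RX)=89/6
iteration 5: select BOQ,RX (d=89/6); attach at lengths (8/3, 77/12); label the merged cluster BOQRX
  updated: d(BOQRX,H)=117/5, d(BOQRX,IK)=82/5
iteration 6: select H,IK (d=31/2); attach at lengths (31/4, 21/4); label the merged cluster HIK
  updated: d(BOQRX,HIK)=281/15
iteration 7: select BOQRX,HIK (d=281/15); attach at lengths (39/20, 97/60); label the merged cluster BHIKOQRX
final tree: ((((B:3/2,O:3/2):13/4,Q:19/4):8/3,(R:1,X:1):77/12):39/20,(H:31/4,(I:5/2,K:5/2):21/4):97/60)
total length: 873/20

((((B:3/2,O:3/2):13/4,Q:19/4):8/3,(R:1,X:1):77/12):39/20,(H:31/4,(I:5/2,K:5/2):21/4):97/60)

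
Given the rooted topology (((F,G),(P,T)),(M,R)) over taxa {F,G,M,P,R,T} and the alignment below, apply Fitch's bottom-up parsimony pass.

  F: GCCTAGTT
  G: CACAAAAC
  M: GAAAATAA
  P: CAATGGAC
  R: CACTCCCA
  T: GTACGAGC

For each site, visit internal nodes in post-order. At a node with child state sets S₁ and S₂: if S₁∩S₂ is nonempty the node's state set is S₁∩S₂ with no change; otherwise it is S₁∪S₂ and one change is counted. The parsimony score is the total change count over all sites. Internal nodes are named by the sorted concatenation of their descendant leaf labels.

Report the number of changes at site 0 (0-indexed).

FG@0: {G} ∪ {C} = {C,G} (union, +1)
PT@0: {C} ∪ {G} = {C,G} (union, +1)
FGPT@0: {C,G} ∩ {C,G} = {C,G} (intersection, +0)
MR@0: {G} ∪ {C} = {C,G} (union, +1)
FGMPRT@0: {C,G} ∩ {C,G} = {C,G} (intersection, +0)
FG@1: {C} ∪ {A} = {A,C} (union, +1)
PT@1: {A} ∪ {T} = {A,T} (union, +1)
FGPT@1: {A,C} ∩ {A,T} = {A} (intersection, +0)
MR@1: {A} ∩ {A} = {A} (intersection, +0)
FGMPRT@1: {A} ∩ {A} = {A} (intersection, +0)
FG@2: {C} ∩ {C} = {C} (intersection, +0)
PT@2: {A} ∩ {A} = {A} (intersection, +0)
FGPT@2: {C} ∪ {A} = {A,C} (union, +1)
MR@2: {A} ∪ {C} = {A,C} (union, +1)
FGMPRT@2: {A,C} ∩ {A,C} = {A,C} (intersection, +0)
FG@3: {T} ∪ {A} = {A,T} (union, +1)
PT@3: {T} ∪ {C} = {C,T} (union, +1)
FGPT@3: {A,T} ∩ {C,T} = {T} (intersection, +0)
MR@3: {A} ∪ {T} = {A,T} (union, +1)
FGMPRT@3: {T} ∩ {A,T} = {T} (intersection, +0)
FG@4: {A} ∩ {A} = {A} (intersection, +0)
PT@4: {G} ∩ {G} = {G} (intersection, +0)
FGPT@4: {A} ∪ {G} = {A,G} (union, +1)
MR@4: {A} ∪ {C} = {A,C} (union, +1)
FGMPRT@4: {A,G} ∩ {A,C} = {A} (intersection, +0)
FG@5: {G} ∪ {A} = {A,G} (union, +1)
PT@5: {G} ∪ {A} = {A,G} (union, +1)
FGPT@5: {A,G} ∩ {A,G} = {A,G} (intersection, +0)
MR@5: {T} ∪ {C} = {C,T} (union, +1)
FGMPRT@5: {A,G} ∪ {C,T} = {A,C,G,T} (union, +1)
FG@6: {T} ∪ {A} = {A,T} (union, +1)
PT@6: {A} ∪ {G} = {A,G} (union, +1)
FGPT@6: {A,T} ∩ {A,G} = {A} (intersection, +0)
MR@6: {A} ∪ {C} = {A,C} (union, +1)
FGMPRT@6: {A} ∩ {A,C} = {A} (intersection, +0)
FG@7: {T} ∪ {C} = {C,T} (union, +1)
PT@7: {C} ∩ {C} = {C} (intersection, +0)
FGPT@7: {C,T} ∩ {C} = {C} (intersection, +0)
MR@7: {A} ∩ {A} = {A} (intersection, +0)
FGMPRT@7: {C} ∪ {A} = {A,C} (union, +1)
per-site changes: [3, 2, 2, 3, 2, 4, 3, 2]; total = 21

3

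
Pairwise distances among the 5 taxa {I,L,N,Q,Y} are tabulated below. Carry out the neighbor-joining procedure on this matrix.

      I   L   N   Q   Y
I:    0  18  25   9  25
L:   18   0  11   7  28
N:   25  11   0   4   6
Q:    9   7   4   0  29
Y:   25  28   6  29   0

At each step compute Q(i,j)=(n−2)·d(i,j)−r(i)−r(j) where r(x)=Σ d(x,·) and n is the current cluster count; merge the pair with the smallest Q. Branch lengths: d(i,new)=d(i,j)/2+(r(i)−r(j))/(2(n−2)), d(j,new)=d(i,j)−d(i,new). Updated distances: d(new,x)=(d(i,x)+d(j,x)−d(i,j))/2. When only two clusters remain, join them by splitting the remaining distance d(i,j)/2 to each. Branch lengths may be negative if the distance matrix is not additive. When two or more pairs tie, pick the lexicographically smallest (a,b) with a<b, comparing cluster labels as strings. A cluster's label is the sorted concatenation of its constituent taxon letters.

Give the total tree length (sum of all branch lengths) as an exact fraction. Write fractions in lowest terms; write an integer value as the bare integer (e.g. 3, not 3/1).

271/8

iteration 1: select N,Y (d=6, Q=-116); attach at lengths (-4, 10); label the merged cluster NY
  updated: d(I,NY)=22, d(L,NY)=33/2, d(NY,Q)=27/2
iteration 2: select I,Q (d=9, Q=-121/2); attach at lengths (75/8, -3/8); label the merged cluster IQ
  updated: d(IQ,L)=8, d(IQ,NY)=53/4
iteration 3: select IQ,L (d=8, Q=-151/4); attach at lengths (19/8, 45/8); label the merged cluster ILQ
  updated: d(ILQ,NY)=87/8
iteration 4: select ILQ,NY (d=87/8); attach at lengths (87/16, 87/16); label the merged cluster ILNQY
final tree: (((I:75/8,Q:-3/8):19/8,L:45/8):87/16,(N:-4,Y:10):87/16)
total length: 271/8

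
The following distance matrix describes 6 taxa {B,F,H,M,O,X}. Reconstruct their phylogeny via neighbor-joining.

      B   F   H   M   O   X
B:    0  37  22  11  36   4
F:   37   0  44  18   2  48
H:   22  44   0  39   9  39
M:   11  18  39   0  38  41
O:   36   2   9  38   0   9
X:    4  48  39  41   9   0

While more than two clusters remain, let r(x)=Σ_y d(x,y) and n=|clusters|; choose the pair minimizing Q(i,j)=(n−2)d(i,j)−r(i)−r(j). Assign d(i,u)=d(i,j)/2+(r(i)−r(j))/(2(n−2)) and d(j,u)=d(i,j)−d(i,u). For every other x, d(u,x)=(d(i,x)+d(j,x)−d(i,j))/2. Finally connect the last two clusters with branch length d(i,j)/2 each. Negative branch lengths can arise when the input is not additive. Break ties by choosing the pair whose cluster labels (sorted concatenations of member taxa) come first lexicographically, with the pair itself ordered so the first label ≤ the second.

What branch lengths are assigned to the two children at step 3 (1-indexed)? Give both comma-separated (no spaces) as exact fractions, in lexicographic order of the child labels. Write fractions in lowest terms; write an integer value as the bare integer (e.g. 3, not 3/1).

13,41/4

step 1: merge (B,X) at d=4, Q=-235; branch lengths B→-15/8, X→47/8; new cluster BX
  updated: d(BX,F)=81/2, d(BX,H)=57/2, d(BX,M)=24, d(BX,O)=41/2
step 2: merge (F,M) at d=18, Q=-339/2; branch lengths F→79/12, M→137/12; new cluster FM
  updated: d(BX,FM)=93/4, d(FM,H)=65/2, d(FM,O)=11
step 3: merge (BX,FM) at d=93/4, Q=-185/2; branch lengths BX→13, FM→41/4; new cluster BFMX
  updated: d(BFMX,H)=151/8, d(BFMX,O)=33/8
step 4: merge (BFMX,H) at d=151/8, Q=-32; branch lengths BFMX→7, H→95/8; new cluster BFHMX
  updated: d(BFHMX,O)=-23/8
step 5: merge (BFHMX,O) at d=-23/8; branch lengths BFHMX→-23/16, O→-23/16; new cluster BFHMOX
final tree: ((((B:-15/8,X:47/8):13,(F:79/12,M:137/12):41/4):7,H:95/8):-23/16,O:-23/16)
total length: 245/4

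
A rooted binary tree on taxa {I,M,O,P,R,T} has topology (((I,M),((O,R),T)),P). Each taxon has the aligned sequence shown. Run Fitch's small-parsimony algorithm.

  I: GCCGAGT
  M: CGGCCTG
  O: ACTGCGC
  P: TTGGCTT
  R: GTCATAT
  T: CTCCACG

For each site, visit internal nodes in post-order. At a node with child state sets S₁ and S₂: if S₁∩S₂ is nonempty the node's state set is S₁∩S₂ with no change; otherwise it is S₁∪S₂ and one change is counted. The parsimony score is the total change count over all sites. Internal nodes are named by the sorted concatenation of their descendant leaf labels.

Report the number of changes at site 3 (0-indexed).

IM@0: {G} ∪ {C} = {C,G} (union, +1)
OR@0: {A} ∪ {G} = {A,G} (union, +1)
ORT@0: {A,G} ∪ {C} = {A,C,G} (union, +1)
IMORT@0: {C,G} ∩ {A,C,G} = {C,G} (intersection, +0)
IMOPRT@0: {C,G} ∪ {T} = {C,G,T} (union, +1)
IM@1: {C} ∪ {G} = {C,G} (union, +1)
OR@1: {C} ∪ {T} = {C,T} (union, +1)
ORT@1: {C,T} ∩ {T} = {T} (intersection, +0)
IMORT@1: {C,G} ∪ {T} = {C,G,T} (union, +1)
IMOPRT@1: {C,G,T} ∩ {T} = {T} (intersection, +0)
IM@2: {C} ∪ {G} = {C,G} (union, +1)
OR@2: {T} ∪ {C} = {C,T} (union, +1)
ORT@2: {C,T} ∩ {C} = {C} (intersection, +0)
IMORT@2: {C,G} ∩ {C} = {C} (intersection, +0)
IMOPRT@2: {C} ∪ {G} = {C,G} (union, +1)
IM@3: {G} ∪ {C} = {C,G} (union, +1)
OR@3: {G} ∪ {A} = {A,G} (union, +1)
ORT@3: {A,G} ∪ {C} = {A,C,G} (union, +1)
IMORT@3: {C,G} ∩ {A,C,G} = {C,G} (intersection, +0)
IMOPRT@3: {C,G} ∩ {G} = {G} (intersection, +0)
IM@4: {A} ∪ {C} = {A,C} (union, +1)
OR@4: {C} ∪ {T} = {C,T} (union, +1)
ORT@4: {C,T} ∪ {A} = {A,C,T} (union, +1)
IMORT@4: {A,C} ∩ {A,C,T} = {A,C} (intersection, +0)
IMOPRT@4: {A,C} ∩ {C} = {C} (intersection, +0)
IM@5: {G} ∪ {T} = {G,T} (union, +1)
OR@5: {G} ∪ {A} = {A,G} (union, +1)
ORT@5: {A,G} ∪ {C} = {A,C,G} (union, +1)
IMORT@5: {G,T} ∩ {A,C,G} = {G} (intersection, +0)
IMOPRT@5: {G} ∪ {T} = {G,T} (union, +1)
IM@6: {T} ∪ {G} = {G,T} (union, +1)
OR@6: {C} ∪ {T} = {C,T} (union, +1)
ORT@6: {C,T} ∪ {G} = {C,G,T} (union, +1)
IMORT@6: {G,T} ∩ {C,G,T} = {G,T} (intersection, +0)
IMOPRT@6: {G,T} ∩ {T} = {T} (intersection, +0)
per-site changes: [4, 3, 3, 3, 3, 4, 3]; total = 23

3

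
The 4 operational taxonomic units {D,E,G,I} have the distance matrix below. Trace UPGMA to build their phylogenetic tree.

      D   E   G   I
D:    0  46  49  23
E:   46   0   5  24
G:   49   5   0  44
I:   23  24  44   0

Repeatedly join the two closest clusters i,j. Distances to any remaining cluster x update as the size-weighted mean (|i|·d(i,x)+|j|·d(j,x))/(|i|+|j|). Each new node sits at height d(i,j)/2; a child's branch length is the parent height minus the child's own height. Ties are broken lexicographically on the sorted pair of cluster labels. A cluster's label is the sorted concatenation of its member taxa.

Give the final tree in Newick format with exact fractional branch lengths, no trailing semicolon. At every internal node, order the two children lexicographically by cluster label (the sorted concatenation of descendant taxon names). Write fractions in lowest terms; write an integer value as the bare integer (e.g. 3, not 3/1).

step 1: merge (E,G) at d=5; branch lengths E→5/2, G→5/2; new cluster EG
  updated: d(D,EG)=95/2, d(EG,I)=34
step 2: merge (D,I) at d=23; branch lengths D→23/2, I→23/2; new cluster DI
  updated: d(DI,EG)=163/4
step 3: merge (DI,EG) at d=163/4; branch lengths DI→71/8, EG→143/8; new cluster DEGI
final tree: ((D:23/2,I:23/2):71/8,(E:5/2,G:5/2):143/8)
total length: 219/4

((D:23/2,I:23/2):71/8,(E:5/2,G:5/2):143/8)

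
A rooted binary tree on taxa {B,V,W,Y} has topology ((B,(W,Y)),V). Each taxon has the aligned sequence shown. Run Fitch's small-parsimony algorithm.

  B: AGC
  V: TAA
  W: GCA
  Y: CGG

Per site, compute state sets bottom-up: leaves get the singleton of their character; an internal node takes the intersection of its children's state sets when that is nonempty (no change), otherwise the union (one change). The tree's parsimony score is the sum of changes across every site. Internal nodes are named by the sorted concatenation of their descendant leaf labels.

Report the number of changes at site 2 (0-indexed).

[col 0] WY: children W:{G}, Y:{C} ∪→ {C,G}; cost 1
[col 0] BWY: children B:{A}, WY:{C,G} ∪→ {A,C,G}; cost 1
[col 0] BVWY: children BWY:{A,C,G}, V:{T} ∪→ {A,C,G,T}; cost 1
[col 1] WY: children W:{C}, Y:{G} ∪→ {C,G}; cost 1
[col 1] BWY: children B:{G}, WY:{C,G} ∩→ {G}; cost 0
[col 1] BVWY: children BWY:{G}, V:{A} ∪→ {A,G}; cost 1
[col 2] WY: children W:{A}, Y:{G} ∪→ {A,G}; cost 1
[col 2] BWY: children B:{C}, WY:{A,G} ∪→ {A,C,G}; cost 1
[col 2] BVWY: children BWY:{A,C,G}, V:{A} ∩→ {A}; cost 0
per-site changes: [3, 2, 2]; total = 7

2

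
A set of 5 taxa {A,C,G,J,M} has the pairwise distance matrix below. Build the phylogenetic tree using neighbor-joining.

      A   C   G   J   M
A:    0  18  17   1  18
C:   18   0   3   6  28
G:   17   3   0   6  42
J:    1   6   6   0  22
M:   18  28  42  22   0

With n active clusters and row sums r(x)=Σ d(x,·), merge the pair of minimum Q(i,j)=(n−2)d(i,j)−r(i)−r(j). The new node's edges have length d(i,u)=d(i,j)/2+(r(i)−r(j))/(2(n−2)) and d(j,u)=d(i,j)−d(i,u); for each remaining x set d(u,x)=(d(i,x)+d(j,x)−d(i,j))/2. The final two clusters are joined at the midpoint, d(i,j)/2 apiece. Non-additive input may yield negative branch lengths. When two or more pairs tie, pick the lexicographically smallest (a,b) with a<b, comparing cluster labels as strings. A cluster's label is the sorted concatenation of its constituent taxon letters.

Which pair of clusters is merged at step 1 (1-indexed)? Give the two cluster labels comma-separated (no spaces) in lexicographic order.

C,G

iteration 1: select C,G (d=3, Q=-114); attach at lengths (-2/3, 11/3); label the merged cluster CG
  updated: d(A,CG)=16, d(CG,J)=9/2, d(CG,M)=67/2
iteration 2: select A,M (d=18, Q=-145/2); attach at lengths (-5/8, 149/8); label the merged cluster AM
  updated: d(AM,CG)=63/4, d(AM,J)=5/2
iteration 3: select AM,CG (d=63/4, Q=-91/4); attach at lengths (55/8, 71/8); label the merged cluster ACGM
  updated: d(ACGM,J)=-35/8
iteration 4: select ACGM,J (d=-35/8); attach at lengths (-35/16, -35/16); label the merged cluster ACGJM
final tree: (((A:-5/8,M:149/8):55/8,(C:-2/3,G:11/3):71/8):-35/16,J:-35/16)
total length: 259/8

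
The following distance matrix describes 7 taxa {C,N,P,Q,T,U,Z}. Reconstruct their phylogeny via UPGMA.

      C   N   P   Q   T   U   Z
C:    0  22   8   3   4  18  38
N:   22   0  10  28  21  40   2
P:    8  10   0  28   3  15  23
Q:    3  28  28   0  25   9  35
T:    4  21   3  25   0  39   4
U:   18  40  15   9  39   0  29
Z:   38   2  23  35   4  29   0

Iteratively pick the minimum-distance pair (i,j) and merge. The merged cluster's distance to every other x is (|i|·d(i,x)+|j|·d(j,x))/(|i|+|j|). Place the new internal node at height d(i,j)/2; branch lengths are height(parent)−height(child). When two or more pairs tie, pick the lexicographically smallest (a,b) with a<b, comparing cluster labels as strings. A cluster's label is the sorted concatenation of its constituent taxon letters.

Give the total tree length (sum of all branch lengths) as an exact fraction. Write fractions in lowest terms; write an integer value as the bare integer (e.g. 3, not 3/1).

iteration 1: select N,Z (d=2); attach at lengths (1, 1); label the merged cluster NZ
  updated: d(C,NZ)=30, d(NZ,P)=33/2, d(NZ,Q)=63/2, d(NZ,T)=25/2, d(NZ,U)=69/2
iteration 2: select C,Q (d=3); attach at lengths (3/2, 3/2); label the merged cluster CQ
  updated: d(CQ,NZ)=123/4, d(CQ,P)=18, d(CQ,T)=29/2, d(CQ,U)=27/2
iteration 3: select P,T (d=3); attach at lengths (3/2, 3/2); label the merged cluster PT
  updated: d(CQ,PT)=65/4, d(NZ,PT)=29/2, d(PT,U)=27
iteration 4: select CQ,U (d=27/2); attach at lengths (21/4, 27/4); label the merged cluster CQU
  updated: d(CQU,NZ)=32, d(CQU,PT)=119/6
iteration 5: select NZ,PT (d=29/2); attach at lengths (25/4, 23/4); label the merged cluster NPTZ
  updated: d(CQU,NPTZ)=311/12
iteration 6: select CQU,NPTZ (d=311/12); attach at lengths (149/24, 137/24); label the merged cluster CNPQTUZ
final tree: (((C:3/2,Q:3/2):21/4,U:27/4):149/24,((N:1,Z:1):25/4,(P:3/2,T:3/2):23/4):137/24)
total length: 527/12

527/12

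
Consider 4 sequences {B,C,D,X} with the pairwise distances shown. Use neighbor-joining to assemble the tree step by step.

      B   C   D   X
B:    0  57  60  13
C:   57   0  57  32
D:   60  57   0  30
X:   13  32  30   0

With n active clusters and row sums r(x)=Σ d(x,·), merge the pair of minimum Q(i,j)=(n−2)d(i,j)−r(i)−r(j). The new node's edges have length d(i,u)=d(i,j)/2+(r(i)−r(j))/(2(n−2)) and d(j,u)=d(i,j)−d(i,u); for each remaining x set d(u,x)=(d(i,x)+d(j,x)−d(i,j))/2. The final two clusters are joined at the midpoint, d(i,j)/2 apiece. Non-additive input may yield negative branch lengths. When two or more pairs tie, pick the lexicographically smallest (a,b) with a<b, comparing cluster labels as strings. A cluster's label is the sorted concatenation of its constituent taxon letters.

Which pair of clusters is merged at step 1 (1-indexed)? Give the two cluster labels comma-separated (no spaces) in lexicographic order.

B,X

iteration 1: select B,X (d=13, Q=-179); attach at lengths (81/4, -29/4); label the merged cluster BX
  updated: d(BX,C)=38, d(BX,D)=77/2
iteration 2: select BX,C (d=38, Q=-267/2); attach at lengths (39/4, 113/4); label the merged cluster BCX
  updated: d(BCX,D)=115/4
iteration 3: select BCX,D (d=115/4); attach at lengths (115/8, 115/8); label the merged cluster BCDX
final tree: (((B:81/4,X:-29/4):39/4,C:113/4):115/8,D:115/8)
total length: 319/4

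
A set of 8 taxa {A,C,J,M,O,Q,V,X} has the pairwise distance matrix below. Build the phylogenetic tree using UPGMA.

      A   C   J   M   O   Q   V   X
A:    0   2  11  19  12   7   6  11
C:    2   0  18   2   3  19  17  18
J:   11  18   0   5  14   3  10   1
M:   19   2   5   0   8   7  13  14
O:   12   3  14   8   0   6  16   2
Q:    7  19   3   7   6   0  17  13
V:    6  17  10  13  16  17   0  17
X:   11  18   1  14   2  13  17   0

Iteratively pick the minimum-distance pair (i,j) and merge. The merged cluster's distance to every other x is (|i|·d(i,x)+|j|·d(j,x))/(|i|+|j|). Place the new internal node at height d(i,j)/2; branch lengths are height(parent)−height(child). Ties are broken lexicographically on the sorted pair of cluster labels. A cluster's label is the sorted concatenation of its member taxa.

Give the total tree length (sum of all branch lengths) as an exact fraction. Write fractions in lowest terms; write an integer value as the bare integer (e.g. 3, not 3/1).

step 1: merge (J,X) at d=1; branch lengths J→1/2, X→1/2; new cluster JX
  updated: d(A,JX)=11, d(C,JX)=18, d(JX,M)=19/2, d(JX,O)=8, d(JX,Q)=8, d(JX,V)=27/2
step 2: merge (A,C) at d=2; branch lengths A→1, C→1; new cluster AC
  updated: d(AC,JX)=29/2, d(AC,M)=21/2, d(AC,O)=15/2, d(AC,Q)=13, d(AC,V)=23/2
step 3: merge (O,Q) at d=6; branch lengths O→3, Q→3; new cluster OQ
  updated: d(AC,OQ)=41/4, d(JX,OQ)=8, d(M,OQ)=15/2, d(OQ,V)=33/2
step 4: merge (M,OQ) at d=15/2; branch lengths M→15/4, OQ→3/4; new cluster MOQ
  updated: d(AC,MOQ)=31/3, d(JX,MOQ)=17/2, d(MOQ,V)=46/3
step 5: merge (JX,MOQ) at d=17/2; branch lengths JX→15/4, MOQ→1/2; new cluster JMOQX
  updated: d(AC,JMOQX)=12, d(JMOQX,V)=73/5
step 6: merge (AC,V) at d=23/2; branch lengths AC→19/4, V→23/4; new cluster ACV
  updated: d(ACV,JMOQX)=193/15
step 7: merge (ACV,JMOQX) at d=193/15; branch lengths ACV→41/60, JMOQX→131/60; new cluster ACJMOQVX
final tree: (((A:1,C:1):19/4,V:23/4):41/60,((J:1/2,X:1/2):15/4,(M:15/4,(O:3,Q:3):3/4):1/2):131/60)
total length: 1867/60

1867/60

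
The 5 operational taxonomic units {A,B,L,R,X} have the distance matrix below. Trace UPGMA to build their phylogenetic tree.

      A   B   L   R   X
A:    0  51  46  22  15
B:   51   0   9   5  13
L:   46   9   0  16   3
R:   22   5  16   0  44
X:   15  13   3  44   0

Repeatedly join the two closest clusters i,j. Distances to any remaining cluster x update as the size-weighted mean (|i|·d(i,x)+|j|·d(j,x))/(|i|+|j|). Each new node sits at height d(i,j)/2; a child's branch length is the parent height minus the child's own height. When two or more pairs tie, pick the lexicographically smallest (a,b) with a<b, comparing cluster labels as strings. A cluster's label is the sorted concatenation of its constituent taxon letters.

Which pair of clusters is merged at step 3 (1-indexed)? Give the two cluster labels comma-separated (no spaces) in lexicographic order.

step 1: merge (L,X) at d=3; branch lengths L→3/2, X→3/2; new cluster LX
  updated: d(A,LX)=61/2, d(B,LX)=11, d(LX,R)=30
step 2: merge (B,R) at d=5; branch lengths B→5/2, R→5/2; new cluster BR
  updated: d(A,BR)=73/2, d(BR,LX)=41/2
step 3: merge (BR,LX) at d=41/2; branch lengths BR→31/4, LX→35/4; new cluster BLRX
  updated: d(A,BLRX)=67/2
step 4: merge (A,BLRX) at d=67/2; branch lengths A→67/4, BLRX→13/2; new cluster ABLRX
final tree: (A:67/4,((B:5/2,R:5/2):31/4,(L:3/2,X:3/2):35/4):13/2)
total length: 191/4

BR,LX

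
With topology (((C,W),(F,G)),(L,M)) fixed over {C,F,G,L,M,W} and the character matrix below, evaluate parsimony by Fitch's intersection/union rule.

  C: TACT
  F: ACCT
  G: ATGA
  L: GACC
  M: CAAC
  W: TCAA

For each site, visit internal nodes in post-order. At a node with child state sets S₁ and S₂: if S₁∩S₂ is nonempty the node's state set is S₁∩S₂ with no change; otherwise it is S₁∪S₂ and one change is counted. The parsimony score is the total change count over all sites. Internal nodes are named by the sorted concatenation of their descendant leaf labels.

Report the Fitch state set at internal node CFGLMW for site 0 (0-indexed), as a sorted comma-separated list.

A,C,G,T

[col 0] CW: children C:{T}, W:{T} ∩→ {T}; cost 0
[col 0] FG: children F:{A}, G:{A} ∩→ {A}; cost 0
[col 0] CFGW: children CW:{T}, FG:{A} ∪→ {A,T}; cost 1
[col 0] LM: children L:{G}, M:{C} ∪→ {C,G}; cost 1
[col 0] CFGLMW: children CFGW:{A,T}, LM:{C,G} ∪→ {A,C,G,T}; cost 1
[col 1] CW: children C:{A}, W:{C} ∪→ {A,C}; cost 1
[col 1] FG: children F:{C}, G:{T} ∪→ {C,T}; cost 1
[col 1] CFGW: children CW:{A,C}, FG:{C,T} ∩→ {C}; cost 0
[col 1] LM: children L:{A}, M:{A} ∩→ {A}; cost 0
[col 1] CFGLMW: children CFGW:{C}, LM:{A} ∪→ {A,C}; cost 1
[col 2] CW: children C:{C}, W:{A} ∪→ {A,C}; cost 1
[col 2] FG: children F:{C}, G:{G} ∪→ {C,G}; cost 1
[col 2] CFGW: children CW:{A,C}, FG:{C,G} ∩→ {C}; cost 0
[col 2] LM: children L:{C}, M:{A} ∪→ {A,C}; cost 1
[col 2] CFGLMW: children CFGW:{C}, LM:{A,C} ∩→ {C}; cost 0
[col 3] CW: children C:{T}, W:{A} ∪→ {A,T}; cost 1
[col 3] FG: children F:{T}, G:{A} ∪→ {A,T}; cost 1
[col 3] CFGW: children CW:{A,T}, FG:{A,T} ∩→ {A,T}; cost 0
[col 3] LM: children L:{C}, M:{C} ∩→ {C}; cost 0
[col 3] CFGLMW: children CFGW:{A,T}, LM:{C} ∪→ {A,C,T}; cost 1
per-site changes: [3, 3, 3, 3]; total = 12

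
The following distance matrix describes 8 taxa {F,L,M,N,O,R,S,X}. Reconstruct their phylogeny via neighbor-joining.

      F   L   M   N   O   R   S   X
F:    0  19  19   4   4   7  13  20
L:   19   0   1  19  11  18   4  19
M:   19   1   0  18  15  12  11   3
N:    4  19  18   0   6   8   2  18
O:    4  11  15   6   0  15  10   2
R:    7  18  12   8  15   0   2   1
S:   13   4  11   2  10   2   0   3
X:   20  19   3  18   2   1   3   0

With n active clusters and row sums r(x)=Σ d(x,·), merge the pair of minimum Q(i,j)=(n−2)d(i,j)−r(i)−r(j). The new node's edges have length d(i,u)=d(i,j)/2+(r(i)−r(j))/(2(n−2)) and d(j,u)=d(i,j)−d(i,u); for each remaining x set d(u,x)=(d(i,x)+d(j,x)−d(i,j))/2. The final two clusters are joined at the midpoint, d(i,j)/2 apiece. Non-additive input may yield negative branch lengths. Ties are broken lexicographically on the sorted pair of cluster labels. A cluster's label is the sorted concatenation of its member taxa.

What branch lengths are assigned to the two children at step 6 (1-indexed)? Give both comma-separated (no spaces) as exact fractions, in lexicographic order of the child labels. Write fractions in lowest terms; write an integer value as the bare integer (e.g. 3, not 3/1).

1. join L+M (d=1, Q=-164) ⇒ LM; edges |L|=3/2, |M|=-1/2
  updated: d(F,LM)=37/2, d(LM,N)=18, d(LM,O)=25/2, d(LM,R)=29/2, d(LM,S)=7, d(LM,X)=21/2
2. join F+N (d=4, Q=-205/2) ⇒ FN; edges |F|=61/20, |N|=19/20
  updated: d(FN,LM)=65/4, d(FN,O)=3, d(FN,R)=11/2, d(FN,S)=11/2, d(FN,X)=17
3. join FN+O (d=3, Q=-311/4) ⇒ FNO; edges |FN|=67/32, |O|=29/32
  updated: d(FNO,LM)=103/8, d(FNO,R)=35/4, d(FNO,S)=25/4, d(FNO,X)=8
4. join R+X (d=1, Q=-183/4) ⇒ RX; edges |R|=9/8, |X|=-1/8
  updated: d(FNO,RX)=63/8, d(LM,RX)=12, d(RX,S)=2
5. join FNO+LM (d=103/8, Q=-265/8) ⇒ FLMNO; edges |FNO|=167/32, |LM|=245/32
  updated: d(FLMNO,RX)=7/2, d(FLMNO,S)=3/16
6. join FLMNO+RX (d=7/2, Q=-91/16) ⇒ FLMNORX; edges |FLMNO|=27/32, |RX|=85/32
  updated: d(FLMNORX,S)=-21/32
7. join FLMNORX+S (d=-21/32) ⇒ FLMNORSX; edges |FLMNORX|=-21/64, |S|=-21/64
final tree: (((((F:61/20,N:19/20):67/32,O:29/32):167/32,(L:3/2,M:-1/2):245/32):27/32,(R:9/8,X:-1/8):85/32):-21/64,S:-21/64)
total length: 791/32

27/32,85/32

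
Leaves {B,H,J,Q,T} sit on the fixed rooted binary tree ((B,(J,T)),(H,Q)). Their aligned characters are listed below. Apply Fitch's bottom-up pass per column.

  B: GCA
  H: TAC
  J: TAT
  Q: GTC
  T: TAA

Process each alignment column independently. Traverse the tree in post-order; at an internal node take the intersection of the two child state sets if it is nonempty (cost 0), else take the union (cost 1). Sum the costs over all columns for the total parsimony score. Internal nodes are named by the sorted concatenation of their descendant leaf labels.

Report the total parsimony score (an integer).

6

[col 0] JT: children J:{T}, T:{T} ∩→ {T}; cost 0
[col 0] BJT: children B:{G}, JT:{T} ∪→ {G,T}; cost 1
[col 0] HQ: children H:{T}, Q:{G} ∪→ {G,T}; cost 1
[col 0] BHJQT: children BJT:{G,T}, HQ:{G,T} ∩→ {G,T}; cost 0
[col 1] JT: children J:{A}, T:{A} ∩→ {A}; cost 0
[col 1] BJT: children B:{C}, JT:{A} ∪→ {A,C}; cost 1
[col 1] HQ: children H:{A}, Q:{T} ∪→ {A,T}; cost 1
[col 1] BHJQT: children BJT:{A,C}, HQ:{A,T} ∩→ {A}; cost 0
[col 2] JT: children J:{T}, T:{A} ∪→ {A,T}; cost 1
[col 2] BJT: children B:{A}, JT:{A,T} ∩→ {A}; cost 0
[col 2] HQ: children H:{C}, Q:{C} ∩→ {C}; cost 0
[col 2] BHJQT: children BJT:{A}, HQ:{C} ∪→ {A,C}; cost 1
per-site changes: [2, 2, 2]; total = 6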